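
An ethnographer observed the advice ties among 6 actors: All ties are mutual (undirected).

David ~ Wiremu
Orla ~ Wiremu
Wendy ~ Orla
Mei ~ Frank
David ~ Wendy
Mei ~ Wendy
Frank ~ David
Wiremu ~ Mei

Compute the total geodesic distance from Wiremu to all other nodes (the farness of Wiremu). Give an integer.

Distances from Wiremu: David:1, Frank:2, Mei:1, Orla:1, Wendy:2.
Sum = 1 + 2 + 1 + 1 + 2 = 7.

7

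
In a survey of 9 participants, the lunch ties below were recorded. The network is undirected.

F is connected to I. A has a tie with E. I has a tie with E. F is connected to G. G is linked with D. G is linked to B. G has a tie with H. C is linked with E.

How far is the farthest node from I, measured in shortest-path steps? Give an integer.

3

Distances from I: A:2, B:3, C:2, D:3, E:1, F:1, G:2, H:3.
The largest is 3 (to D, B, and H), so the eccentricity of I is 3.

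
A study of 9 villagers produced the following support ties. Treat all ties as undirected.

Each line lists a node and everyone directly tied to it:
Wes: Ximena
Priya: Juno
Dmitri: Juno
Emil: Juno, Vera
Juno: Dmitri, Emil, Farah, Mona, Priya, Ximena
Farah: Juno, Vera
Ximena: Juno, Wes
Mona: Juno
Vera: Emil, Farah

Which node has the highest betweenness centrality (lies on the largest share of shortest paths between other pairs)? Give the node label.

Juno

Unnormalized betweenness of each node: Dmitri:0, Emil:3, Farah:3, Juno:49/2, Mona:0, Priya:0, Vera:1/2, Wes:0, Ximena:7.
Juno has the largest value, 49/2, making it the main broker — the node through which the most shortest paths run.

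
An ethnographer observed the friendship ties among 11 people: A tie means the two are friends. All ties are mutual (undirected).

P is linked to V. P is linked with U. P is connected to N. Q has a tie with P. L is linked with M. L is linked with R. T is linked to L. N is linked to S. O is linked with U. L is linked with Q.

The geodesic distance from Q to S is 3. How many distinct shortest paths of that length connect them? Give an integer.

The shortest distance is 3, and the only length-3 path is Q–P–N–S. So there is exactly 1 shortest path.

1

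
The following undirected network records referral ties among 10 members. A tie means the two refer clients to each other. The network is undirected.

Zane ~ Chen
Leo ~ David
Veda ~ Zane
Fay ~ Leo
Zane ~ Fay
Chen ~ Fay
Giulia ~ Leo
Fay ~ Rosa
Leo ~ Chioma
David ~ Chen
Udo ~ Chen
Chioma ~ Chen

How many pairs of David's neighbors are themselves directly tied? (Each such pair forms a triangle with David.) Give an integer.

0

David's neighbors are Chen and Leo, but none of them are tied to each other, so no triangle contains David.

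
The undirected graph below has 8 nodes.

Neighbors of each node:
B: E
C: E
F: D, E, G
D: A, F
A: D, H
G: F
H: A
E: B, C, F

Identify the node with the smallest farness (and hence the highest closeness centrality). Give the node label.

F

Farness (sum of distances to all others) for each node — A:18, B:20, C:20, D:14, E:14, F:12, G:18, H:24.
The smallest farness is 12, for F, so F has the highest closeness.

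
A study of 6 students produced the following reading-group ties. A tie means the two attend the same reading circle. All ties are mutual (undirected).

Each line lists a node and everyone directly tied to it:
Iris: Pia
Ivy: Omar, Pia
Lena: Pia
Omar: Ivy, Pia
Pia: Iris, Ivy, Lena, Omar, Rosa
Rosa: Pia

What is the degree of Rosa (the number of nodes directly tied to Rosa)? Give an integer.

Rosa is directly tied to Pia. That is 1 neighbor, so the degree of Rosa is 1.

1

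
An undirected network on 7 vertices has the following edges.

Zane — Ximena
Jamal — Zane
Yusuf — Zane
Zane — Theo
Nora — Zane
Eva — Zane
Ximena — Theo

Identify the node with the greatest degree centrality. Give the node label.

Zane

Degrees — Eva:1, Jamal:1, Nora:1, Theo:2, Ximena:2, Yusuf:1, Zane:6.
The maximum is 6, attained only by Zane.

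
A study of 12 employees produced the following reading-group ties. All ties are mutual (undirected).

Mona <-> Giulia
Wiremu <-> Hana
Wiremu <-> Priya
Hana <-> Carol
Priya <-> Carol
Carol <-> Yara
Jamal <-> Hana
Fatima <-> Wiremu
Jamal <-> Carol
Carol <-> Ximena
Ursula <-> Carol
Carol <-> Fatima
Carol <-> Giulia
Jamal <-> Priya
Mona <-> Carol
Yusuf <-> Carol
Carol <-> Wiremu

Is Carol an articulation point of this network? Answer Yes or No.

Removing Carol leaves {Fatima, Hana, Jamal, Priya, and Wiremu} with no path to {Ursula}, so the network splits into 6 components. Carol is a cut vertex.

Yes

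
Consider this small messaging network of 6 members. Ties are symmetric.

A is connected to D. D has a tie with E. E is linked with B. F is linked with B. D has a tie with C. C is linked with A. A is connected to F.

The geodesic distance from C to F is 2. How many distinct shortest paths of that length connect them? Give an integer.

The shortest distance is 2, and the only length-2 path is C–A–F. So there is exactly 1 shortest path.

1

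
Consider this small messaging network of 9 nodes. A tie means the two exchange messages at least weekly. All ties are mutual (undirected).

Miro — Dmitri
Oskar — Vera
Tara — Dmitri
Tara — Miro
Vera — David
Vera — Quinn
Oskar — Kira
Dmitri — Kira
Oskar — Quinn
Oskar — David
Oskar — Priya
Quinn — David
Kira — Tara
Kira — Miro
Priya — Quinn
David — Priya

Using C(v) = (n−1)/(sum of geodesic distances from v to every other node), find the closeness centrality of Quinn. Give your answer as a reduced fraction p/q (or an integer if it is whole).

Distances from Quinn: David:1, Dmitri:3, Kira:2, Miro:3, Oskar:1, Priya:1, Tara:3, Vera:1. Sum = 15.
n = 9, so closeness = 8/15.

8/15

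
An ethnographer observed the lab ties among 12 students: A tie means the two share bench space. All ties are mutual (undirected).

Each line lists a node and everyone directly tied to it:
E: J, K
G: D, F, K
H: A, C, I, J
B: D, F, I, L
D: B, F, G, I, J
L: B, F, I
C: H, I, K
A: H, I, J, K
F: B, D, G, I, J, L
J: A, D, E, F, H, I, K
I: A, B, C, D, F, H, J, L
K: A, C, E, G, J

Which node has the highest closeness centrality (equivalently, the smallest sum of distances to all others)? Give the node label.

I

Farness (sum of distances to all others) for each node — A:18, B:20, C:19, D:17, E:22, F:16, G:20, H:19, I:14, J:15, K:19, L:21.
The smallest farness is 14, for I, so I has the highest closeness.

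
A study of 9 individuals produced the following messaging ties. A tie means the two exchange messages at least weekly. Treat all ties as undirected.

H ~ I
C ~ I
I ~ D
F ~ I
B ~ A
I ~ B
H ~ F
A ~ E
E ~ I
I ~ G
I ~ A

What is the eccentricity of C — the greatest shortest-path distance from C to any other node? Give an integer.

2

Distances from C: A:2, B:2, D:2, E:2, F:2, G:2, H:2, I:1.
The largest is 2 (to D, B, E, A, G, F, and H), so the eccentricity of C is 2.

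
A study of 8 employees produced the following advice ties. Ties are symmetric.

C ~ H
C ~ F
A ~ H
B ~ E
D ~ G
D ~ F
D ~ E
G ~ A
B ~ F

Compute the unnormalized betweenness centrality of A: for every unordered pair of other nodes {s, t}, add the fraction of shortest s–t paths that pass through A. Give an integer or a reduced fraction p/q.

Pairs whose geodesics pass through A — H–G: 1; H–D: 1/2; H–E: 1/3; G–C: 1/2.
All other pairs contribute 0.
Summing the contributions gives betweenness(A) = 7/3.

7/3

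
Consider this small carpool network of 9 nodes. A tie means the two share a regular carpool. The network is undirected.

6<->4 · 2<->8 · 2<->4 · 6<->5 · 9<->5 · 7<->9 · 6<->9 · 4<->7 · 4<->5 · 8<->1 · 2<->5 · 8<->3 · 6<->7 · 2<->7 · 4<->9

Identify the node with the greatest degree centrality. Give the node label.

4

Degrees — 1:1, 2:4, 3:1, 4:5, 5:4, 6:4, 7:4, 8:3, 9:4.
The maximum is 5, attained only by 4.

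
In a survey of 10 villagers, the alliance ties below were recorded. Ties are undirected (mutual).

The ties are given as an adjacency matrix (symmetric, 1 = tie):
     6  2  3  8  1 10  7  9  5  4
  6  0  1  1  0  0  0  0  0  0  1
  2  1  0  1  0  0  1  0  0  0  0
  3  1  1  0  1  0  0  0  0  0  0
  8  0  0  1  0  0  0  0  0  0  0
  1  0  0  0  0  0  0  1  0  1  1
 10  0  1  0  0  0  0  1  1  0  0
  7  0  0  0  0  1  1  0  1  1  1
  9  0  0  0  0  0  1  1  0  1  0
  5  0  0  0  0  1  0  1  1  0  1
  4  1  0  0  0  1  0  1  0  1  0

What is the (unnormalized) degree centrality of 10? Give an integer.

10 is directly tied to 2, 7, and 9. That is 3 neighbors, so the degree of 10 is 3.

3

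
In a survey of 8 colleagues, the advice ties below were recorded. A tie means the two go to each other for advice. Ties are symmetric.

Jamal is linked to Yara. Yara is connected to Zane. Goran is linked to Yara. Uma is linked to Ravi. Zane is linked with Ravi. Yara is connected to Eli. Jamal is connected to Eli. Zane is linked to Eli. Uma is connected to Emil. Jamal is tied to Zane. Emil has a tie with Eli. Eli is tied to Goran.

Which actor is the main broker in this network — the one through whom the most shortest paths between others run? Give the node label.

Unnormalized betweenness of each node: Eli:15/2, Emil:3, Goran:0, Jamal:0, Ravi:2, Uma:1, Yara:3/2, Zane:5.
Eli has the largest value, 15/2, making it the main broker — the node through which the most shortest paths run.

Eli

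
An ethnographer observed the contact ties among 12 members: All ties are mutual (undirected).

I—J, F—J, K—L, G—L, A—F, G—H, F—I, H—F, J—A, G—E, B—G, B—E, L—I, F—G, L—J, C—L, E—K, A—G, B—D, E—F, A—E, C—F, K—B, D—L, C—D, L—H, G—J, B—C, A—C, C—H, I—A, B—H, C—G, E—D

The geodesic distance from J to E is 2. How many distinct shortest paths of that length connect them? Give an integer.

The shortest distance is 2. The length-2 paths are: J–A–E; J–G–E; J–F–E.
That gives 3 distinct shortest paths.

3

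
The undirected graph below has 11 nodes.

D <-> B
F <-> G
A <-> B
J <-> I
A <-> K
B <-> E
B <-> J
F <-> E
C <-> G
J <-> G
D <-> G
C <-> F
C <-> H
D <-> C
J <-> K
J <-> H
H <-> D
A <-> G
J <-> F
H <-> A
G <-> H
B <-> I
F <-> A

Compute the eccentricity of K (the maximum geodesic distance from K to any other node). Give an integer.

Distances from K: A:1, B:2, C:3, D:3, E:3, F:2, G:2, H:2, I:2, J:1.
The largest is 3 (to D, E, and C), so the eccentricity of K is 3.

3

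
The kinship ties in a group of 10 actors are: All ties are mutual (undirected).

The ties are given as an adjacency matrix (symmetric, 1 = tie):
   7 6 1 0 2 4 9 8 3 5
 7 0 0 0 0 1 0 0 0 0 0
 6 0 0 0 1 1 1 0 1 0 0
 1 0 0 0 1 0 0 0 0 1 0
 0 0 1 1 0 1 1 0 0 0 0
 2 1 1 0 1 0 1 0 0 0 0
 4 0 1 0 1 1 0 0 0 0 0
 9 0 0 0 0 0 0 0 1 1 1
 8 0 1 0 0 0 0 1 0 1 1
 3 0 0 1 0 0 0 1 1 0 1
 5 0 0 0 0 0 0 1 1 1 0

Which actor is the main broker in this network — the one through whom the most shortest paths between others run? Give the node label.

6

Unnormalized betweenness of each node: 0:11/2, 1:7/2, 2:8, 3:4, 4:0, 5:0, 6:25/2, 7:0, 8:23/2, 9:0.
6 has the largest value, 25/2, making it the main broker — the node through which the most shortest paths run.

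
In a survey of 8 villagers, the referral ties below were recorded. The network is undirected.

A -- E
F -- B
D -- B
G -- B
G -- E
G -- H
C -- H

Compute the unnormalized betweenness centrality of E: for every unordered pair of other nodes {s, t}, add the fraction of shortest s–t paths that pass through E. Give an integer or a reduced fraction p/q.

Pairs whose geodesics pass through E — H–A: 1; G–A: 1; F–A: 1; D–A: 1; B–A: 1; C–A: 1.
All other pairs contribute 0.
Summing the contributions gives betweenness(E) = 6.

6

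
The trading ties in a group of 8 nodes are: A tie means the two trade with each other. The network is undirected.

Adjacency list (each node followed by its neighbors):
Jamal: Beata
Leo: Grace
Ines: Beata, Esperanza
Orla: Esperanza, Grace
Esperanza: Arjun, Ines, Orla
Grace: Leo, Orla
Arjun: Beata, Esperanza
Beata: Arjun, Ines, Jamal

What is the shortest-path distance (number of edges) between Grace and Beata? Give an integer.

4

One shortest route is Grace – Orla – Esperanza – Arjun – Beata, which uses 4 edges, and at distance 3 from Grace we only reach {Arjun, Ines}, which does not include Beata. So d(Grace,Beata) = 4.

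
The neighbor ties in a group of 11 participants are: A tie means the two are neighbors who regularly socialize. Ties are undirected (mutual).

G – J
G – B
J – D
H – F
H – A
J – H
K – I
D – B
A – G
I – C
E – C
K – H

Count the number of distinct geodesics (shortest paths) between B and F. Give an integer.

3

The shortest distance is 4. The length-4 paths are: B–G–A–H–F; B–D–J–H–F; B–G–J–H–F.
That gives 3 distinct shortest paths.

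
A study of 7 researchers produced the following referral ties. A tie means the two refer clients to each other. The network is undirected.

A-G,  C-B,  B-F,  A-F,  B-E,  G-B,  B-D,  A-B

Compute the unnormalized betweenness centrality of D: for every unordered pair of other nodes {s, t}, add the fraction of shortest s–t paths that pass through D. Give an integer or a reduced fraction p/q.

No shortest path between any pair of other nodes passes through D.
Summing the contributions gives betweenness(D) = 0.

0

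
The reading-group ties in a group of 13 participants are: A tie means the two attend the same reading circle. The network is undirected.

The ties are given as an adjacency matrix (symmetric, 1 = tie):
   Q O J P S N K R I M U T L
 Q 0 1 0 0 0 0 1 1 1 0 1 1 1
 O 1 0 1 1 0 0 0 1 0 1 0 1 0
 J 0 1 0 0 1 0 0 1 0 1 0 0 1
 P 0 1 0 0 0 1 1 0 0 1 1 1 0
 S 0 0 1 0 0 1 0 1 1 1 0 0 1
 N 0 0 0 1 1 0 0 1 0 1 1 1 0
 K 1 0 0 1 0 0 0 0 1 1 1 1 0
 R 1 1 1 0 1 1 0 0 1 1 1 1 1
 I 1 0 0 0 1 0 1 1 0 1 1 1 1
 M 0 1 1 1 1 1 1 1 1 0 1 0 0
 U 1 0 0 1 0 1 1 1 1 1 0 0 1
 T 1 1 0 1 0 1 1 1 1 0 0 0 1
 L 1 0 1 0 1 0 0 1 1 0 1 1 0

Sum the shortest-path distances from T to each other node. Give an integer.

Distances from T: I:1, J:2, K:1, L:1, M:2, N:1, O:1, P:1, Q:1, R:1, S:2, U:2.
Sum = 1 + 2 + 1 + 1 + 2 + 1 + 1 + 1 + 1 + 1 + 2 + 2 = 16.

16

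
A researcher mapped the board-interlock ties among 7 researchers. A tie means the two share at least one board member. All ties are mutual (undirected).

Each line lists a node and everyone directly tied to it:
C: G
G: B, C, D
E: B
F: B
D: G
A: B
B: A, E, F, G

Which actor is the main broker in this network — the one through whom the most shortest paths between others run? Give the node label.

B

Unnormalized betweenness of each node: A:0, B:12, C:0, D:0, E:0, F:0, G:9.
B has the largest value, 12, making it the main broker — the node through which the most shortest paths run.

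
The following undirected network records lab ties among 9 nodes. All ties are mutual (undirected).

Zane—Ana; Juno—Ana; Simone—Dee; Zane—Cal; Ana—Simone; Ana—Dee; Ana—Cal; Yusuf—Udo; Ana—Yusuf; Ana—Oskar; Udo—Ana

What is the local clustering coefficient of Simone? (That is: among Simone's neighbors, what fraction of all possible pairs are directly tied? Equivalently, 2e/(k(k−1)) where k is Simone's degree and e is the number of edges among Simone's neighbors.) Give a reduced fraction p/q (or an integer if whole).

1

Simone's neighbors: Ana and Dee (k = 2).
Possible neighbor pairs: C(2,2) = 1. Edges among them: Ana–Dee → e = 1.
Clustering(Simone) = 1/1.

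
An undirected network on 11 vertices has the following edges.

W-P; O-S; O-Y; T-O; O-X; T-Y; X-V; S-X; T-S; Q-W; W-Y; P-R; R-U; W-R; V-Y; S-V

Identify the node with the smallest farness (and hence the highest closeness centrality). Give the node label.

Farness (sum of distances to all others) for each node — O:21, P:25, Q:27, R:24, S:26, T:22, U:33, V:22, W:18, X:27, Y:17.
The smallest farness is 17, for Y, so Y has the highest closeness.

Y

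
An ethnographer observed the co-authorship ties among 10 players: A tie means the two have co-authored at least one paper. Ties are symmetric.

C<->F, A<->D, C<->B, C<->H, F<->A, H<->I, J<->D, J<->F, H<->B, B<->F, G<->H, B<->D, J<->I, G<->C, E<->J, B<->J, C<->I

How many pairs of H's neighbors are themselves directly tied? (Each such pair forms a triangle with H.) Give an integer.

3

H's neighbors: B, C, G, and I.
Neighbor pairs that are themselves tied: H–B–C; H–C–G; H–C–I. Each forms one triangle with H, for 3 in total.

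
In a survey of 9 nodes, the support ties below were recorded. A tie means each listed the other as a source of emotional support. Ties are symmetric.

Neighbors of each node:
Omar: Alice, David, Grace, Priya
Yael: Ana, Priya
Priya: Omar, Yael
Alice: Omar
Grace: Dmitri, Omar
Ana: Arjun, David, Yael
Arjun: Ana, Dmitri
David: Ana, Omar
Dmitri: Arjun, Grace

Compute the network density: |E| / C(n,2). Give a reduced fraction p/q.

5/18

There are 10 edges and 9 nodes, so the maximum possible is C(9,2) = 36.
Density = 10/36 = 5/18.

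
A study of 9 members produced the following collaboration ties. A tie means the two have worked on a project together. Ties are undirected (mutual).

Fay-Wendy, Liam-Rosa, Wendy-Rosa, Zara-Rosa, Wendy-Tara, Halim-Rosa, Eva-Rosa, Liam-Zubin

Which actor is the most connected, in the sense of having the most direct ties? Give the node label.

Rosa

Degrees — Eva:1, Fay:1, Halim:1, Liam:2, Rosa:5, Tara:1, Wendy:3, Zara:1, Zubin:1.
The maximum is 5, attained only by Rosa.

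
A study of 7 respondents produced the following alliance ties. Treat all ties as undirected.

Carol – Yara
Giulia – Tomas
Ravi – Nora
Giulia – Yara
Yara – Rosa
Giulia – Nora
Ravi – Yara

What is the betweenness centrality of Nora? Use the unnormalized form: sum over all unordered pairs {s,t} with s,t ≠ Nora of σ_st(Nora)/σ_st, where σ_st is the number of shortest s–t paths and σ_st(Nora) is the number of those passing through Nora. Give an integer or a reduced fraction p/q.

1

Pairs whose geodesics pass through Nora — Ravi–Giulia: 1/2; Ravi–Tomas: 1/2.
All other pairs contribute 0.
Summing the contributions gives betweenness(Nora) = 1.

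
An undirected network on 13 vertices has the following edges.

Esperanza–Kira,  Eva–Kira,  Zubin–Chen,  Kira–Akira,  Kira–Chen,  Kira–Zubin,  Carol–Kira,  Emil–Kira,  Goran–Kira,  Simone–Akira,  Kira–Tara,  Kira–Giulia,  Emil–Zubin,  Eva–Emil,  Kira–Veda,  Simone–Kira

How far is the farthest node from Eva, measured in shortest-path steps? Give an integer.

2

Distances from Eva: Akira:2, Carol:2, Chen:2, Emil:1, Esperanza:2, Giulia:2, Goran:2, Kira:1, Simone:2, Tara:2, Veda:2, Zubin:2.
The largest is 2 (to Veda, Tara, Chen, Esperanza, Giulia, Carol, Akira, Simone, Goran, and Zubin), so the eccentricity of Eva is 2.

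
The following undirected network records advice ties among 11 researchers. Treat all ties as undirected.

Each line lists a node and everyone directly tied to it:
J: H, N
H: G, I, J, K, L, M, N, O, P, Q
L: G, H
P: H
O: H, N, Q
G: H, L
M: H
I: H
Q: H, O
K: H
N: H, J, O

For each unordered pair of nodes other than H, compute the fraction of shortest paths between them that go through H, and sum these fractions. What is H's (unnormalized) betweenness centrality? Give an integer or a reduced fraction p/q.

Pairs whose geodesics pass through H — I–O: 1; I–G: 1; I–M: 1; I–P: 1; I–Q: 1; I–L: 1; I–K: 1; I–J: 1; I–N: 1; O–G: 1; O–M: 1; O–P: 1; O–L: 1; O–K: 1 … (+27 more pairs).
All other pairs contribute 0.
Summing the contributions gives betweenness(H) = 40.

40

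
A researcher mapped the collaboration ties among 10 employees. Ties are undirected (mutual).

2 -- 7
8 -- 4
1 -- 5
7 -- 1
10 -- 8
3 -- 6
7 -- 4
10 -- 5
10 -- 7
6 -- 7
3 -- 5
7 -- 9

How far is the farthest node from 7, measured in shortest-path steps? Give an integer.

Distances from 7: 1:1, 2:1, 3:2, 4:1, 5:2, 6:1, 8:2, 9:1, 10:1.
The largest is 2 (to 3, 8, and 5), so the eccentricity of 7 is 2.

2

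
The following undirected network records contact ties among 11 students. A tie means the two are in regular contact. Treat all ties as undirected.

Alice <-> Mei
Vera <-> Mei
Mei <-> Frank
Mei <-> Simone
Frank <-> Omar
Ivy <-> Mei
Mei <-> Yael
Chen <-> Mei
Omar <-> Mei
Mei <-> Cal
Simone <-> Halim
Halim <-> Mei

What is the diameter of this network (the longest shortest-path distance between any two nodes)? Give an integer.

Eccentricity of each node (its greatest distance to any other): Alice:2, Cal:2, Chen:2, Frank:2, Halim:2, Ivy:2, Mei:1, Omar:2, Simone:2, Vera:2, Yael:2.
The maximum eccentricity is 2, realized for instance by the pair Simone–Vera via Simone – Mei – Vera. So the diameter is 2.

2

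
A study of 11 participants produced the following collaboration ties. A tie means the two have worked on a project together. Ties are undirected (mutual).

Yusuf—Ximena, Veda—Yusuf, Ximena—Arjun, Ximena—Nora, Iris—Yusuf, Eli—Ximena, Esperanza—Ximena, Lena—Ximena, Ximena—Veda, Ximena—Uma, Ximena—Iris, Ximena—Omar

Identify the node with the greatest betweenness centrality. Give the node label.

Ximena

Unnormalized betweenness of each node: Arjun:0, Eli:0, Esperanza:0, Iris:0, Lena:0, Nora:0, Omar:0, Uma:0, Veda:0, Ximena:85/2, Yusuf:1/2.
Ximena has the largest value, 85/2, making it the main broker — the node through which the most shortest paths run.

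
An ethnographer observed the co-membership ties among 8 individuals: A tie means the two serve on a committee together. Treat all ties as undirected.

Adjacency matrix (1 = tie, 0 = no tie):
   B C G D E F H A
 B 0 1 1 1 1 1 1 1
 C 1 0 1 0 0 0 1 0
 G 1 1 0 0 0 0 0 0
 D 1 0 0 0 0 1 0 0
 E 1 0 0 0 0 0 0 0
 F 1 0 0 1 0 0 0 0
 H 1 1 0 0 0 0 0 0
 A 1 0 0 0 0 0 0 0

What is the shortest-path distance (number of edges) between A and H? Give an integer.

One shortest route is A – B – H, which uses 2 edges, and A and H are not directly tied, so nothing shorter exists. So d(A,H) = 2.

2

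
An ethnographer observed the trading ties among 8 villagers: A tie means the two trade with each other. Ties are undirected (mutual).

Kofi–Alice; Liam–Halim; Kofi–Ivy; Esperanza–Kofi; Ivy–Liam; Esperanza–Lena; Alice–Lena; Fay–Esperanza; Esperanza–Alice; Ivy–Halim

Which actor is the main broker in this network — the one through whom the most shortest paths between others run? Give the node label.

Unnormalized betweenness of each node: Alice:2, Esperanza:8, Fay:0, Halim:0, Ivy:10, Kofi:12, Lena:0, Liam:0.
Kofi has the largest value, 12, making it the main broker — the node through which the most shortest paths run.

Kofi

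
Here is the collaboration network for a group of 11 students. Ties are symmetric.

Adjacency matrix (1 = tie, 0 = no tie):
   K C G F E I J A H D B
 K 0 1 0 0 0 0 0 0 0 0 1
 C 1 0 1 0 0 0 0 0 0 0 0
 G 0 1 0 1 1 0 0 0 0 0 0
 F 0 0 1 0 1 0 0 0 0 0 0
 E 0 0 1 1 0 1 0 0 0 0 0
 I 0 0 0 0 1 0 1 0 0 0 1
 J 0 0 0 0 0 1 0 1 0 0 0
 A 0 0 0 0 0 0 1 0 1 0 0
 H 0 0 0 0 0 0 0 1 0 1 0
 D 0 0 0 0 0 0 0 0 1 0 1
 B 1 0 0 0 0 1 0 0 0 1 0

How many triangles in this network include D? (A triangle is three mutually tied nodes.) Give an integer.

D's neighbors are B and H, but none of them are tied to each other, so no triangle contains D.

0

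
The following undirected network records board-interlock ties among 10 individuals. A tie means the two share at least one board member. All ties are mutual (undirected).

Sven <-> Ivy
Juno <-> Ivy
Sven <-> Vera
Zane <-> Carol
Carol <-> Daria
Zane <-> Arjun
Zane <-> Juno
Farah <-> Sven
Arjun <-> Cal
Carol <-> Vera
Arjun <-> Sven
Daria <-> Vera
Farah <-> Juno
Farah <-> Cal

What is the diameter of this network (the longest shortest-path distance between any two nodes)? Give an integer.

Eccentricity of each node (its greatest distance to any other): Arjun:3, Cal:4, Carol:3, Daria:4, Farah:3, Ivy:3, Juno:3, Sven:2, Vera:3, Zane:2.
The maximum eccentricity is 4, realized for instance by the pair Cal–Daria via Cal – Farah – Sven – Vera – Daria. So the diameter is 4.

4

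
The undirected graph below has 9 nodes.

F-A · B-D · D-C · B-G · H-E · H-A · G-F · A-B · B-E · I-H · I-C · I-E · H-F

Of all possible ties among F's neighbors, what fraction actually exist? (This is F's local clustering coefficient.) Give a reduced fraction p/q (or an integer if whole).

F's neighbors: A, G, and H (k = 3).
Possible neighbor pairs: C(3,2) = 3. Edges among them: A–H → e = 1.
Clustering(F) = 1/3.

1/3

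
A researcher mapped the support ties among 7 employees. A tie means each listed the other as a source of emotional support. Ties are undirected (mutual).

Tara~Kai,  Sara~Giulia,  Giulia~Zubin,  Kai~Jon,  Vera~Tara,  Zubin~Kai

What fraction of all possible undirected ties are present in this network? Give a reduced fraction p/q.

There are 6 edges and 7 nodes, so the maximum possible is C(7,2) = 21.
Density = 6/21 = 2/7.

2/7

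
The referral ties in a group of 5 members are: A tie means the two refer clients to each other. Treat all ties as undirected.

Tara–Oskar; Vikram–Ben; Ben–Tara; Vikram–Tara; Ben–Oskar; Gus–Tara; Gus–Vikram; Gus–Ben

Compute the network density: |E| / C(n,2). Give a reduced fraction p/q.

There are 8 edges and 5 nodes, so the maximum possible is C(5,2) = 10.
Density = 8/10 = 4/5.

4/5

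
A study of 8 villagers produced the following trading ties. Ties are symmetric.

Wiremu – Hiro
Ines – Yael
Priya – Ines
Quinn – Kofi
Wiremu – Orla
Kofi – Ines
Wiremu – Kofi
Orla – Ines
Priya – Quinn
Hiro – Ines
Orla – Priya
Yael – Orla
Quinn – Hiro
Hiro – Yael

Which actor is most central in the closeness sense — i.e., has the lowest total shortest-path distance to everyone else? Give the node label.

Farness (sum of distances to all others) for each node — Hiro:10, Ines:9, Kofi:11, Orla:10, Priya:11, Quinn:11, Wiremu:11, Yael:11.
The smallest farness is 9, for Ines, so Ines has the highest closeness.

Ines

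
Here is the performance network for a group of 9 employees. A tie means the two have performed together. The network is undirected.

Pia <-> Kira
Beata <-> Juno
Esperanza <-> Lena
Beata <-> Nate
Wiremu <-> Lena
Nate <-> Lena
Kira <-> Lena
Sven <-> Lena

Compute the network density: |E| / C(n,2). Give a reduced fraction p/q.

There are 8 edges and 9 nodes, so the maximum possible is C(9,2) = 36.
Density = 8/36 = 2/9.

2/9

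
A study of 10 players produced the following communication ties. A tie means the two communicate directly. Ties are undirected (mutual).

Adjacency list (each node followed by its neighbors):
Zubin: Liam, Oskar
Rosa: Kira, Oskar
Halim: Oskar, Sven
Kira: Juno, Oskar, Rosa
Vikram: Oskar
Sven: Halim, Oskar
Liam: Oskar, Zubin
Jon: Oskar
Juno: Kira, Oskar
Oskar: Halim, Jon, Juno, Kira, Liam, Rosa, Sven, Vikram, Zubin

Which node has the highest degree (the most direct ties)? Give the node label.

Oskar

Degrees — Halim:2, Jon:1, Juno:2, Kira:3, Liam:2, Oskar:9, Rosa:2, Sven:2, Vikram:1, Zubin:2.
The maximum is 9, attained only by Oskar.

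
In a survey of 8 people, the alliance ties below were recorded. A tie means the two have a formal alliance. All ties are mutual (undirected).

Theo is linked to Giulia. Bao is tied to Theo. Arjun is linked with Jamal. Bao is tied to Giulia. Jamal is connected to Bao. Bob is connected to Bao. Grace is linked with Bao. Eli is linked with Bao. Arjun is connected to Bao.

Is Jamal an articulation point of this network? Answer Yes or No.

No

Even without Jamal, every remaining node can still reach every other (the residual graph is connected), so Jamal is not a cut vertex.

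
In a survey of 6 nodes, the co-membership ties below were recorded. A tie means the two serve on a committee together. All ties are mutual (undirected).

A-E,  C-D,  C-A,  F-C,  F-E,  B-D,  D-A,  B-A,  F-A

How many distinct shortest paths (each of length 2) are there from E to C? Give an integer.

2

The shortest distance is 2. The length-2 paths are: E–F–C; E–A–C.
That gives 2 distinct shortest paths.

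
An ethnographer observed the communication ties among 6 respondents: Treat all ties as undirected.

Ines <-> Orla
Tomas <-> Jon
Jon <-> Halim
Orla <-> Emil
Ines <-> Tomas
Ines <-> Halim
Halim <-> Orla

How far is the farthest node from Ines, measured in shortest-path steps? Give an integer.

Distances from Ines: Emil:2, Halim:1, Jon:2, Orla:1, Tomas:1.
The largest is 2 (to Jon and Emil), so the eccentricity of Ines is 2.

2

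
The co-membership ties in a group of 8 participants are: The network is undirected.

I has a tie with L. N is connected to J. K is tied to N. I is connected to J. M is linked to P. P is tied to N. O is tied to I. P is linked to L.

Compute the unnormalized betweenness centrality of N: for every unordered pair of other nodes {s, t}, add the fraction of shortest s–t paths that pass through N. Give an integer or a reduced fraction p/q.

8

Pairs whose geodesics pass through N — M–J: 1; M–K: 1; I–K: 1; J–K: 1; J–P: 1; L–K: 1; O–K: 1; K–P: 1.
All other pairs contribute 0.
Summing the contributions gives betweenness(N) = 8.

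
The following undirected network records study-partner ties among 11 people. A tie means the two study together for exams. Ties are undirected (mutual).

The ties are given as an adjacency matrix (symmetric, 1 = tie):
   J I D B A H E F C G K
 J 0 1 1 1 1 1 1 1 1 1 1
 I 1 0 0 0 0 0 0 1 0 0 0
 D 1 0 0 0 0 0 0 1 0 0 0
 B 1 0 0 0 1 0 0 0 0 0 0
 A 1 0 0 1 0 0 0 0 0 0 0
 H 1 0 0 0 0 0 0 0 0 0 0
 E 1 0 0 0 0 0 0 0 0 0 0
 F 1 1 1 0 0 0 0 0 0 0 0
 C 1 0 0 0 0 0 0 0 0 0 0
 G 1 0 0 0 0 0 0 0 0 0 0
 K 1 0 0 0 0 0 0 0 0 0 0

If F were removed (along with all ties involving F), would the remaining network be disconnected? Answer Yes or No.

Even without F, every remaining node can still reach every other (the residual graph is connected), so F is not a cut vertex.

No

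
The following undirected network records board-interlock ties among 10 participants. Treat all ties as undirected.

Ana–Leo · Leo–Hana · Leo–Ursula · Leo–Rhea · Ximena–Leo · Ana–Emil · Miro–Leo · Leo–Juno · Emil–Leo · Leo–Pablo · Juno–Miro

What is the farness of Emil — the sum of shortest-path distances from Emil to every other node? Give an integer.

16

Distances from Emil: Ana:1, Hana:2, Juno:2, Leo:1, Miro:2, Pablo:2, Rhea:2, Ursula:2, Ximena:2.
Sum = 1 + 2 + 2 + 1 + 2 + 2 + 2 + 2 + 2 = 16.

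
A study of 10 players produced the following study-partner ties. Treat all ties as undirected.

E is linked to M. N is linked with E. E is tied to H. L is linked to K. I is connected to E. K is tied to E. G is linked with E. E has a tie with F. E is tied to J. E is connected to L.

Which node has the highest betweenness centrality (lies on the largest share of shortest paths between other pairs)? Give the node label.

E

Unnormalized betweenness of each node: E:35, F:0, G:0, H:0, I:0, J:0, K:0, L:0, M:0, N:0.
E has the largest value, 35, making it the main broker — the node through which the most shortest paths run.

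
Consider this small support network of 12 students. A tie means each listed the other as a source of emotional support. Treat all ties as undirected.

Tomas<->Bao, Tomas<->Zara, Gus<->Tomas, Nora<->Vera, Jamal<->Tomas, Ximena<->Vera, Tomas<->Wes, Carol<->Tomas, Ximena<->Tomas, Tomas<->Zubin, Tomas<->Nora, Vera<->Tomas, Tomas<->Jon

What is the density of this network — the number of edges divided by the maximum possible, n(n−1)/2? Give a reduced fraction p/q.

13/66

There are 13 edges and 12 nodes, so the maximum possible is C(12,2) = 66.
Density = 13/66.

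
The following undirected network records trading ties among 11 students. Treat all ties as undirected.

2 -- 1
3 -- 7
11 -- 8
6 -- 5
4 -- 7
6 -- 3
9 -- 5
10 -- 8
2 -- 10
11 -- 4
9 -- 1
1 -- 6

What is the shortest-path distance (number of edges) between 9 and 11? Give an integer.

One shortest route is 9 – 1 – 2 – 10 – 8 – 11, which uses 5 edges, and at distance 4 from 9 we only reach {7, 8}, which does not include 11. So d(9,11) = 5.

5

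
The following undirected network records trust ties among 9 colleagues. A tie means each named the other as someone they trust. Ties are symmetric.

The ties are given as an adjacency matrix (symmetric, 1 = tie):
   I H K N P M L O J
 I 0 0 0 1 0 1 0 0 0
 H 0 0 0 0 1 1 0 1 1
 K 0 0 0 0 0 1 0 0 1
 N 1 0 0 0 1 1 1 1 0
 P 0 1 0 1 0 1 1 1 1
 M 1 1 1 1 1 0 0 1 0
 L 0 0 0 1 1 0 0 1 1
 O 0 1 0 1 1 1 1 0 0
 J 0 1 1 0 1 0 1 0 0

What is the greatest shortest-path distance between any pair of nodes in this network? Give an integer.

Eccentricity of each node (its greatest distance to any other): H:2, I:3, J:3, K:2, L:2, M:2, N:2, O:2, P:2.
The maximum eccentricity is 3, realized for instance by the pair I–J via I – M – H – J. So the diameter is 3.

3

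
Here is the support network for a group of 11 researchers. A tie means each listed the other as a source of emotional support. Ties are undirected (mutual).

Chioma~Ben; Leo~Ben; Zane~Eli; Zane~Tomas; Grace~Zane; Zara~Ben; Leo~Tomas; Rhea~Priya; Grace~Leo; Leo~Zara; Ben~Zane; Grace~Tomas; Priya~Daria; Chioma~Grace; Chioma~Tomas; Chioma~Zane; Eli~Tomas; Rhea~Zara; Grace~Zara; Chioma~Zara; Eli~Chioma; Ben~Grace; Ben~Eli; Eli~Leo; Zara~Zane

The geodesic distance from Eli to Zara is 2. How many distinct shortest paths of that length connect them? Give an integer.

The shortest distance is 2. The length-2 paths are: Eli–Chioma–Zara; Eli–Zane–Zara; Eli–Ben–Zara; Eli–Leo–Zara.
That gives 4 distinct shortest paths.

4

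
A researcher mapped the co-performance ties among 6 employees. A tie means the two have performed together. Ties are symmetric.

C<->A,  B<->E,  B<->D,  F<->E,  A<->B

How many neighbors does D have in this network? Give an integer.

D is directly tied to B. That is 1 neighbor, so the degree of D is 1.

1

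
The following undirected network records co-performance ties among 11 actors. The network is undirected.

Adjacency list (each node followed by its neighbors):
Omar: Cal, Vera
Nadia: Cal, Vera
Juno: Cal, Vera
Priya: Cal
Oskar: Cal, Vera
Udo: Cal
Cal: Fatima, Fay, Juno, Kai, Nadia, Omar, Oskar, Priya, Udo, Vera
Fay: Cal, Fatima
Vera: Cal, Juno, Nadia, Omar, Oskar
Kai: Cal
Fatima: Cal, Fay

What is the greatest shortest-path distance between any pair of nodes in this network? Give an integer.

Eccentricity of each node (its greatest distance to any other): Cal:1, Fatima:2, Fay:2, Juno:2, Kai:2, Nadia:2, Omar:2, Oskar:2, Priya:2, Udo:2, Vera:2.
The maximum eccentricity is 2, realized for instance by the pair Nadia–Juno via Nadia – Cal – Juno. So the diameter is 2.

2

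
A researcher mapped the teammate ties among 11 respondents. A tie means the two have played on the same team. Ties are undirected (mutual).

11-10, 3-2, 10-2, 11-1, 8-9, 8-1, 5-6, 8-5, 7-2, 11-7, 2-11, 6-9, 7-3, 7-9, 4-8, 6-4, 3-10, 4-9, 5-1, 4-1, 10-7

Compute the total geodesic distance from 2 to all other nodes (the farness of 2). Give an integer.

20

Distances from 2: 1:2, 3:1, 4:3, 5:3, 6:3, 7:1, 8:3, 9:2, 10:1, 11:1.
Sum = 2 + 1 + 3 + 3 + 3 + 1 + 3 + 2 + 1 + 1 = 20.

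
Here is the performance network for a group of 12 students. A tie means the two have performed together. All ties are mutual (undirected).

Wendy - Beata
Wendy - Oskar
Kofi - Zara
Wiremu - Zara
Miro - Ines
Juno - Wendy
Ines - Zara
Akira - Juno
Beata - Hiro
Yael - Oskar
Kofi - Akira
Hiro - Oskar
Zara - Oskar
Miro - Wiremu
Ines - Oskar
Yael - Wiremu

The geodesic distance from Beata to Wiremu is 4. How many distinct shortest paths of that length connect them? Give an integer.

4

The shortest distance is 4. The length-4 paths are: Beata–Hiro–Oskar–Yael–Wiremu; Beata–Wendy–Oskar–Yael–Wiremu; Beata–Hiro–Oskar–Zara–Wiremu; Beata–Wendy–Oskar–Zara–Wiremu.
That gives 4 distinct shortest paths.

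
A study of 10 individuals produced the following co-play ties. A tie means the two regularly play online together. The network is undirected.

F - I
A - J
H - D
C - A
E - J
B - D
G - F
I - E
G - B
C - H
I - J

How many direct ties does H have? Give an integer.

2

H is directly tied to C and D. That is 2 neighbors, so the degree of H is 2.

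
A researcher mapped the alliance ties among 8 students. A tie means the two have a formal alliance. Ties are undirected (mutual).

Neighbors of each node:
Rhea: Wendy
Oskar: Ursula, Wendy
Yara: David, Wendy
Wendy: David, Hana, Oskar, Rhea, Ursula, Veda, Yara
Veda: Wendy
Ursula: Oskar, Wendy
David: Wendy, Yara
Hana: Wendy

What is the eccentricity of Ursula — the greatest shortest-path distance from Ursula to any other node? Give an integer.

Distances from Ursula: David:2, Hana:2, Oskar:1, Rhea:2, Veda:2, Wendy:1, Yara:2.
The largest is 2 (to Yara, Rhea, Veda, David, and Hana), so the eccentricity of Ursula is 2.

2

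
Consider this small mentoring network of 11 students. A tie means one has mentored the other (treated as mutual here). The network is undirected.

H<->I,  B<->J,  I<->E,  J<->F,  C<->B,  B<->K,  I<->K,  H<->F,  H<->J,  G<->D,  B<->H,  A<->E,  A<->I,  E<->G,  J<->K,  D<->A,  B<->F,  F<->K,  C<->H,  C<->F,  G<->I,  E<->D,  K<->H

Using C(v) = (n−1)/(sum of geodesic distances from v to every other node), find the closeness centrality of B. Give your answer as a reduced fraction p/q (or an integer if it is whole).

1/2

Distances from B: A:3, C:1, D:4, E:3, F:1, G:3, H:1, I:2, J:1, K:1. Sum = 20.
n = 11, so closeness = 10/20 = 1/2.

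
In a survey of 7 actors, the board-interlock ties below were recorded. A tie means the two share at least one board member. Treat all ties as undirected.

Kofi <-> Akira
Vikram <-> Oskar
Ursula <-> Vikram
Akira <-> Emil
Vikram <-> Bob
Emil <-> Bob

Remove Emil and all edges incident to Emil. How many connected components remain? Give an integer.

Without Emil, the remaining ties split the others into: {Bob, Oskar, Ursula, Vikram}; {Akira, Kofi}.
That's 2 separate components.

2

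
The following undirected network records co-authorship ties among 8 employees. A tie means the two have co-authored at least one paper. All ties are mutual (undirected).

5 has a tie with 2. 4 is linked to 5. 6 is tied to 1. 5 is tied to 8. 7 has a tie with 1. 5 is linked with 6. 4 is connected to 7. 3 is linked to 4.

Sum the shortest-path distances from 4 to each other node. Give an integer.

Distances from 4: 1:2, 2:2, 3:1, 5:1, 6:2, 7:1, 8:2.
Sum = 2 + 2 + 1 + 1 + 2 + 1 + 2 = 11.

11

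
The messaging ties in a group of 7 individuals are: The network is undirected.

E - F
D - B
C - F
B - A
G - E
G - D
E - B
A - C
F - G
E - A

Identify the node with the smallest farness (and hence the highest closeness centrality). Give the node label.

E

Farness (sum of distances to all others) for each node — A:9, B:9, C:11, D:11, E:8, F:9, G:9.
The smallest farness is 8, for E, so E has the highest closeness.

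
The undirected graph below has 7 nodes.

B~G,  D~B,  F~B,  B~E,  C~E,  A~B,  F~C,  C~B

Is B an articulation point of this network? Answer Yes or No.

Removing B leaves {C, E, and F} with no path to {G}, so the network splits into 4 components. B is a cut vertex.

Yes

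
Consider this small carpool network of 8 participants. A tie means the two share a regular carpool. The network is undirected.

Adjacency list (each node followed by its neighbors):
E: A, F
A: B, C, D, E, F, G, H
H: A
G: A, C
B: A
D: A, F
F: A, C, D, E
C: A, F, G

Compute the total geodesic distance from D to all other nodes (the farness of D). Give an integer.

Distances from D: A:1, B:2, C:2, E:2, F:1, G:2, H:2.
Sum = 1 + 2 + 2 + 2 + 1 + 2 + 2 = 12.

12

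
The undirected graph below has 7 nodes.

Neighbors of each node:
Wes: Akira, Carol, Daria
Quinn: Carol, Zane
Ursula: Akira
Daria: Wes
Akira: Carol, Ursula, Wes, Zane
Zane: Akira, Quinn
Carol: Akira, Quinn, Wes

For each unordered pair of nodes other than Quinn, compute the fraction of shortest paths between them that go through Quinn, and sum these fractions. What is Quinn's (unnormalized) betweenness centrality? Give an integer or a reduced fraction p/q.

1/2

Pairs whose geodesics pass through Quinn — Carol–Zane: 1/2.
All other pairs contribute 0.
Summing the contributions gives betweenness(Quinn) = 1/2.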